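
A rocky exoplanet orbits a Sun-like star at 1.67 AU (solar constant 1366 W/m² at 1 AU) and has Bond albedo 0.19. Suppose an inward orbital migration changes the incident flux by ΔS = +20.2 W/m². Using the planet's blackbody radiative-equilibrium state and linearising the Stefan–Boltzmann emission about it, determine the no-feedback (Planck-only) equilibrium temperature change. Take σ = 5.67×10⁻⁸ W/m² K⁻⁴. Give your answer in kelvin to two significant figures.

Irradiance scales as 1/d², so S = 1366 W/m² × (1/1.67)² = 489.8 W/m².
Reference equilibrium: T_e = [S(1−α)/(4σ)]^(1/4) = 204.5 K.
TOA radiative forcing: ΔF = (1−α)ΔS/4 = 0.81·(+20.2)/4 = 4.091 W/m².
Linearising σT⁴ gives d(σT⁴)/dT = 4σT_e³ = 1.940 W/m² per K.
So ΔT₀ = 4.091/1.940 = 2.11 K.

2.1 K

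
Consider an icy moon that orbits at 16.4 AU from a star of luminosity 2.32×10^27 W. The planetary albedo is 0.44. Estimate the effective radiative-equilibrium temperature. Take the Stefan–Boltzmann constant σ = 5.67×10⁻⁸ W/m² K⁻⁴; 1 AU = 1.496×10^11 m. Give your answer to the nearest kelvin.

93 K

Orbital distance: d = 16.4 AU = 2.453×10^12 m.
Spreading L over a sphere of radius d: S = 2.32×10^27/(4π·2.45×10^12²) = 30.67 W/m².
Averaging over the sphere, the absorbed flux is S(1−α)/4 = 4.294 W/m².
Balancing against σT⁴: T = (4.294/5.67×10⁻⁸)^(1/4) = 93.29 K.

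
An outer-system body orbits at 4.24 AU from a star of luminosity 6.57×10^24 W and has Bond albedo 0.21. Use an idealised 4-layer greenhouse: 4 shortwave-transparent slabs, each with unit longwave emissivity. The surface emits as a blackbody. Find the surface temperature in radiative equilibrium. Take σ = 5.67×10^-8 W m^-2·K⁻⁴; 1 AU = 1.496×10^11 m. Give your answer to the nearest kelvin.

69 kelvin

Orbital distance: d = 4.24 AU = 6.343×10^11 m.
Flux at the orbit: S = L/(4πd²) = 6.57×10^24/(4π·(6.34×10^11)²) = 1.299 W m^-2.
The effective emission temperature is T_e = [S(1−α)/(4σ)]^¼ = 46.12 K.
Layer-by-layer balance gives σT_s⁴ = (N+1)σT_e⁴, so T_s = 5^¼·46.12 = 68.97 K.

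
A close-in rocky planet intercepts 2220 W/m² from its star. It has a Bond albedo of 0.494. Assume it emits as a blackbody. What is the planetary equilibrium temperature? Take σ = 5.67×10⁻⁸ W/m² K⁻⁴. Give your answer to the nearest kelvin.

Averaging over the sphere, the absorbed flux is S(1−α)/4 = 280.8 W/m².
Set σT⁴ = 280.8 → T = (280.8/σ)^(1/4) = 265.3 K.

265 K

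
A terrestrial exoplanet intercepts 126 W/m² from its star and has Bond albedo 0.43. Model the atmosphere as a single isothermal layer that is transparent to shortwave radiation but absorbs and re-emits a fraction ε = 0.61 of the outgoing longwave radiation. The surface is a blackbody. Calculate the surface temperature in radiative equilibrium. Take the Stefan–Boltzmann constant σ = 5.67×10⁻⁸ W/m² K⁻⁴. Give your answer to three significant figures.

146 kelvin

At the top of the atmosphere, σT_e⁴ = S(1−α)/4 = 17.96 W/m², giving T_e = 133.4 K.
For a single slab of emissivity ε, T_s⁴ = 2T_e⁴/(2−ε); thus T_s = 133.4·(1.439)^(1/4) = 146.1 K.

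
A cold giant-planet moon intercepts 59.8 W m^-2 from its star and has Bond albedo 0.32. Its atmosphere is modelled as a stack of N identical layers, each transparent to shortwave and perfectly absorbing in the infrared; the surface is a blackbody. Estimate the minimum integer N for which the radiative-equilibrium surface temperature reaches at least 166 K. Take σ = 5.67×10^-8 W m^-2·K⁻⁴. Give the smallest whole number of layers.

The effective emission temperature is T_e = [S(1−α)/(4σ)]^¼ = 115.7 K.
T_s = (N+1)^(1/4)·T_e ≥ 166 K requires N+1 ≥ (T_s/T_e)⁴ = (166/115.7)⁴ = 4.235.
So N ≥ 3.235; the smallest integer is N = 4.

4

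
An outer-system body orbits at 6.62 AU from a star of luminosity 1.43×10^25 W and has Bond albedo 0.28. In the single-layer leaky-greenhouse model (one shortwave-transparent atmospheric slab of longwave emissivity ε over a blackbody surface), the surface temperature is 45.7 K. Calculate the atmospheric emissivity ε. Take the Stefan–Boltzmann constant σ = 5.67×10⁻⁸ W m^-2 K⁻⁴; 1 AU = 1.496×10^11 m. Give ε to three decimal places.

0.311

d = 6.62 × 1.496×10^11 m = 9.904×10^11 m.
Flux at the orbit: S = L/(4πd²) = 1.43×10^25/(4π·(9.90×10^11)²) = 1.160 W m^-2.
Effective temperature: T_e = [S(1−α)/(4σ)]^(1/4) = 43.81 K.
Since (2−ε)/2 = (T_e/T_s)⁴ = 0.8444, ε = 0.3111.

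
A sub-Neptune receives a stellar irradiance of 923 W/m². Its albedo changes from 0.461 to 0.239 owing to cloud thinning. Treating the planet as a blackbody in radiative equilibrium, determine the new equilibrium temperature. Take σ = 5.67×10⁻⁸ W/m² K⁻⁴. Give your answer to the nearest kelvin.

T₂ = [S(1−α₂)/(4σ)]^(1/4) = [923.0·0.761/(4σ)]^(1/4) = 235.9 K.

236 kelvin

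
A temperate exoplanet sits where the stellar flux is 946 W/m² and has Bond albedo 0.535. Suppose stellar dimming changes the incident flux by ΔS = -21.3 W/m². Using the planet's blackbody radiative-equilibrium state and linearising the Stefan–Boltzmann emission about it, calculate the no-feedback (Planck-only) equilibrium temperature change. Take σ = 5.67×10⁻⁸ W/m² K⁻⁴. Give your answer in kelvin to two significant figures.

-1.2 K

Unperturbed T_e = [946.0·(1−0.535)/(4σ)]^¼ = 209.9 K.
Only a fraction (1−α) is absorbed and it's spread over 4πR², so ΔF = (1−α)ΔS/4 = -2.476 W/m².
The Planck feedback parameter is 4σT_e³ = 2.096 W/m²/K.
ΔT₀ = ΔF/λ_P = -2.476/2.096 = -1.18 K.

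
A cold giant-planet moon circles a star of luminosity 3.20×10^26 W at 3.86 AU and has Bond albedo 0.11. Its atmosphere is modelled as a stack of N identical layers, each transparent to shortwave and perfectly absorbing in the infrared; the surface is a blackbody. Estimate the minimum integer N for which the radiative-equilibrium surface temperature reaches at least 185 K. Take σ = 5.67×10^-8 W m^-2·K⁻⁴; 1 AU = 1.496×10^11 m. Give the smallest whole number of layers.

Orbital distance: d = 3.86 AU = 5.775×10^11 m.
Spreading L over a sphere of radius d: S = 3.20×10^26/(4π·5.77×10^11²) = 76.37 W m^-2.
Top-of-atmosphere balance: σT_e⁴ = S(1−α)/4 = 16.99 W m^-2 → T_e = 131.6 K.
Need (N+1)T_e⁴ ≥ T_s⁴, i.e. N+1 ≥ (185/131.6)⁴ = 3.909.
So N ≥ 2.909; the smallest integer is N = 3.

3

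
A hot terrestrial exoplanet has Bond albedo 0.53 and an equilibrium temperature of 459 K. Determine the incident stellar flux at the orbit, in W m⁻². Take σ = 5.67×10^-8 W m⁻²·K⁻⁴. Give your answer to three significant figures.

Invert the energy balance for S: S = 4σT⁴/(1−α).
σT⁴ = 5.67×10⁻⁸·(459)⁴ = 2517 W m⁻².
So S = 4×2517/(1−0.53) = 21420 W m⁻².

21400 W m⁻²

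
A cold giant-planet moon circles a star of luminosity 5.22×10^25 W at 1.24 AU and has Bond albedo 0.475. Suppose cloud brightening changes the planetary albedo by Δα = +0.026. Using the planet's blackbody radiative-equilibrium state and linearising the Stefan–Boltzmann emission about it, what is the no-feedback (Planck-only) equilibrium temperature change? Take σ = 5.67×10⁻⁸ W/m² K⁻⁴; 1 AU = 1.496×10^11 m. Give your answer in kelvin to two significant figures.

d = 1.24 × 1.496×10^11 m = 1.855×10^11 m.
Spreading L over a sphere of radius d: S = 5.22×10^25/(4π·1.86×10^11²) = 120.7 W/m².
Unperturbed T_e = [120.7·(1−0.475)/(4σ)]^¼ = 129.3 K.
ΔF = −(S/4)Δα = −(120.7/4)×(+0.026) = -0.7846 W/m².
The Planck feedback parameter is 4σT_e³ = 0.4902 W/m²/K.
ΔT₀ = ΔF/λ_P = -0.7846/0.4902 = -1.60 K.

-1.6 K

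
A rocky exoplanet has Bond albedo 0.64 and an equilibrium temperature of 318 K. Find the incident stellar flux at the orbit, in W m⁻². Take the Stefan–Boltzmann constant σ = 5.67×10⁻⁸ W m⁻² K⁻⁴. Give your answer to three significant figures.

Invert the energy balance for S: S = 4σT⁴/(1−α).
The emitted flux is σT⁴ = 579.8 W m⁻².
So S = 4×579.8/(1−0.64) = 6442 W m⁻².

6440 W m⁻²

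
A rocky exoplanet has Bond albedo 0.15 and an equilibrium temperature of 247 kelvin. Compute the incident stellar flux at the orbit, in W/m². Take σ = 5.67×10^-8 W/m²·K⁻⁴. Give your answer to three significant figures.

993 W/m²

From S(1−α)/4 = σT⁴: S = 4σT⁴/(1−α).
The emitted flux is σT⁴ = 211.0 W/m².
So S = 4×211.0/(1−0.15) = 993.1 W/m².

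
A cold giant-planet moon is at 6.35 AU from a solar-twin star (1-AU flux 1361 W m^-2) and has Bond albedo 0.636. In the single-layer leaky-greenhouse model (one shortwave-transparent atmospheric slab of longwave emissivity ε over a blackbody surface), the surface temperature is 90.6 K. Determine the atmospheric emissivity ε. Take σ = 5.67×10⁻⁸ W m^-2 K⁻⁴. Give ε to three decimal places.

By the inverse-square law, S = 1361/6.35² = 33.75 W m^-2.
TOA balance gives T_e = 85.79 K.
Inverting T_s⁴ = 2T_e⁴/(2−ε): (T_e/T_s)⁴ = 0.8040, so ε = 2(1 − 0.8040) = 0.3920.

0.392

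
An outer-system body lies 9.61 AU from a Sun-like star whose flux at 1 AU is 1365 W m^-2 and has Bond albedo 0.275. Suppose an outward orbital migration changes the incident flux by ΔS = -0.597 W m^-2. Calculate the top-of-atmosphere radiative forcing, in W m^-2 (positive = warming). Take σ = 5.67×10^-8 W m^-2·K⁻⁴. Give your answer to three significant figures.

-0.108 W m^-2

Irradiance scales as 1/d², so S = 1365 W m^-2 × (1/9.61)² = 14.78 W m^-2.
ΔF = Δ[S(1−α)]/4 = (1−0.275)·-0.597/4 = -0.1082 W m^-2.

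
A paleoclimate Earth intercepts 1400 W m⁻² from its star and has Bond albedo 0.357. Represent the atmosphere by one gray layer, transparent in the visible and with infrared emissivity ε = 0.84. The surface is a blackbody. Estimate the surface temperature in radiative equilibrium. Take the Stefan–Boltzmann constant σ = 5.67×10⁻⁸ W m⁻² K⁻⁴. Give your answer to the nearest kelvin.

288 kelvin

The planet radiates to space at T_e = [S(1−α)/(4σ)]^(1/4) = 251.0 K.
For a single slab of emissivity ε, T_s⁴ = 2T_e⁴/(2−ε); thus T_s = 251.0·(1.724)^(1/4) = 287.6 K.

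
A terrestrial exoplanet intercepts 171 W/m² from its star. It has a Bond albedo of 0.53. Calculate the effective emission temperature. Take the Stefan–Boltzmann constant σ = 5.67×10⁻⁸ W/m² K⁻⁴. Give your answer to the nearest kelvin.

137 K

The planet absorbs (1−α)S over its disc πR² and re-emits over 4πR², so the mean absorbed flux is (1−0.53)·171.0/4 = 20.09 W/m².
Balancing against σT⁴: T = (20.09/5.67×10⁻⁸)^(1/4) = 137.2 K.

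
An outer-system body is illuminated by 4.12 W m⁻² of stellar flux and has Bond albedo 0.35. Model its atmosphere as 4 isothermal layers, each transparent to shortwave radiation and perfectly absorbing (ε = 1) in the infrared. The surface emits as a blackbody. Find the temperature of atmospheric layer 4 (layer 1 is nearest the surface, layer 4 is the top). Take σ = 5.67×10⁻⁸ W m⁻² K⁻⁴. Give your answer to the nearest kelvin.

59 K

The effective emission temperature is T_e = [S(1−α)/(4σ)]^¼ = 58.62 K.
In the N-layer model, layer k (counted from the surface) has T_k = (N+1−k)^(1/4)·T_e.
T_4 = (1)^(1/4)·58.62 = 58.62 K.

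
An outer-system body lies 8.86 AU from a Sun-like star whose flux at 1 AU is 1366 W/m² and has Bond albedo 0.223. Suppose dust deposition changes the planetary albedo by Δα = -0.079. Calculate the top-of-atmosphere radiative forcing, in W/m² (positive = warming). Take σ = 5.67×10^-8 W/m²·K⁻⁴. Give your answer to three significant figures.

0.344 W/m²

By the inverse-square law, S = 1366/8.86² = 17.40 W/m².
ΔF = −(S/4)Δα = −(17.40/4)×(-0.079) = 0.3437 W/m².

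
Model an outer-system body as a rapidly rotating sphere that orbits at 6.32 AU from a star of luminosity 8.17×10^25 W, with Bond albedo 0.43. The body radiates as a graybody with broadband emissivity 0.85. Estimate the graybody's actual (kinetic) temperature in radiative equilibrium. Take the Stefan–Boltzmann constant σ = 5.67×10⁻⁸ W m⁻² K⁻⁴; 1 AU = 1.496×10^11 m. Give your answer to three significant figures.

d = 6.32 × 1.496×10^11 m = 9.455×10^11 m.
S = L/(4πd²) = 7.273 W m⁻².
Absorbed flux (global mean): S(1−α)/4 = 7.273·0.57/4 = 1.036 W m⁻².
Radiative balance εσT⁴ = 1.036 gives T = [1.036/(0.85·σ)]^(1/4) = 68.10 K.

68.1 K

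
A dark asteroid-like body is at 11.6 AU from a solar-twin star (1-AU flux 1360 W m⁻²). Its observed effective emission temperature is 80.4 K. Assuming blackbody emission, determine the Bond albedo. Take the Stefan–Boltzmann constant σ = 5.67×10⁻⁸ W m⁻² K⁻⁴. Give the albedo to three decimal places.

0.062

Flux at the orbit: S = 1360/(11.6)² = 10.11 W m⁻².
Energy balance: S(1−α)/4 = σT⁴, so 1−α = 4σT⁴/S.
4σT⁴ = 4·5.67×10⁻⁸·(80.4)⁴ = 9.477 W m⁻².
Hence α = 1 − 9.477/10.11 = 0.0623.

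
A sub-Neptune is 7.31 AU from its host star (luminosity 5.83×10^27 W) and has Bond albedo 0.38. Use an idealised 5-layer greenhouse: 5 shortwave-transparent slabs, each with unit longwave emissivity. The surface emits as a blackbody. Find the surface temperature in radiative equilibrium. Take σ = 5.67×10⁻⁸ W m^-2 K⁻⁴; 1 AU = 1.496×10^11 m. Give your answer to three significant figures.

282 K

Orbital distance: d = 7.31 AU = 1.094×10^12 m.
Flux at the orbit: S = L/(4πd²) = 5.83×10^27/(4π·(1.09×10^12)²) = 387.9 W m^-2.
The effective emission temperature is T_e = [S(1−α)/(4σ)]^¼ = 180.5 K.
For an N-layer opaque stack, T_s⁴ = (N+1)T_e⁴, hence T_s = (6)^(1/4)×180.5 K = 282.4 K.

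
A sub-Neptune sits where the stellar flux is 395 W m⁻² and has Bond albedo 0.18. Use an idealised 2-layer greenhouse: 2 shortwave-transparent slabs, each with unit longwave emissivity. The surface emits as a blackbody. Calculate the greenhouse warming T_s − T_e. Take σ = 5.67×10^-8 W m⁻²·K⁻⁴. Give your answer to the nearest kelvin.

OLR = S(1−α)/4 = 80.98 W m⁻²; the top layer radiates at T_e = 194.4 K.
T_s = (N+1)^(1/4)·T_e = 255.8 K.
Warming: T_s − T_e = 61.44 K.

61 K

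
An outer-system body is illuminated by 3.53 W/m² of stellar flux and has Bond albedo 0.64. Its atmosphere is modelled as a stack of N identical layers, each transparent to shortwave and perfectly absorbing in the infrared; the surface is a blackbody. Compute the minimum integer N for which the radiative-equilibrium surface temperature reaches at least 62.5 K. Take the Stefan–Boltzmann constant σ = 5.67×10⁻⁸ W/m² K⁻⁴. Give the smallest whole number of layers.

2

The effective emission temperature is T_e = [S(1−α)/(4σ)]^¼ = 48.65 K.
Need (N+1)T_e⁴ ≥ T_s⁴, i.e. N+1 ≥ (62.5/48.65)⁴ = 2.723.
The minimum whole number is N = 2.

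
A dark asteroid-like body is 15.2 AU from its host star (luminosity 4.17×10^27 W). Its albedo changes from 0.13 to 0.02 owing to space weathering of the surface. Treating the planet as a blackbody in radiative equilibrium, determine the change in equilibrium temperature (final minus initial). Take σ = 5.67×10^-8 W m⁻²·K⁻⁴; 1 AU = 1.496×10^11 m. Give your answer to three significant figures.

d = 15.2 × 1.496×10^11 m = 2.274×10^12 m.
S = L/(4πd²) = 64.18 W m⁻².
With α = 0.13, T₁ = 125.3 K.
With α = 0.02, T₂ = 129.0 K.
Change: 129.0 − 125.3 = 3.784 K.

3.78 K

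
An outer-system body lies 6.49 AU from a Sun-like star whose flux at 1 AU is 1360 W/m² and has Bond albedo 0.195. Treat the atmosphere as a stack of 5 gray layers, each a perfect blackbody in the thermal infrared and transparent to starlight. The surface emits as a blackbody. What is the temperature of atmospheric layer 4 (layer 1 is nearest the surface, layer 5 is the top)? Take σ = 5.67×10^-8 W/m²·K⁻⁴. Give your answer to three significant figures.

123 K

Flux at the orbit: S = 1360/(6.49)² = 32.29 W/m².
OLR = S(1−α)/4 = 6.498 W/m²; the top layer radiates at T_e = 103.5 K.
Each opaque layer satisfies 2T_j⁴ = T_{j−1}⁴ + T_{j+1}⁴, giving T_k⁴ = (N+1−k)T_e⁴.
With k = 4: T_4 = (5+1−4)^¼·103.5 K = 123.0 K.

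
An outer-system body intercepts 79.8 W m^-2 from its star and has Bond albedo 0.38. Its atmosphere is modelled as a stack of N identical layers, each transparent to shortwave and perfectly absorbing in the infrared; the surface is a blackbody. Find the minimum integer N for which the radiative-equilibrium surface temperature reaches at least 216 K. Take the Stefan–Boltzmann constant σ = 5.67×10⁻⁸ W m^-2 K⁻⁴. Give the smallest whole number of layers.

OLR = S(1−α)/4 = 12.37 W m^-2; the top layer radiates at T_e = 121.5 K.
Since T_s⁴ = (N+1)T_e⁴, we need N ≥ (T_s/T_e)⁴ − 1 = 8.978.
The minimum whole number is N = 9.

9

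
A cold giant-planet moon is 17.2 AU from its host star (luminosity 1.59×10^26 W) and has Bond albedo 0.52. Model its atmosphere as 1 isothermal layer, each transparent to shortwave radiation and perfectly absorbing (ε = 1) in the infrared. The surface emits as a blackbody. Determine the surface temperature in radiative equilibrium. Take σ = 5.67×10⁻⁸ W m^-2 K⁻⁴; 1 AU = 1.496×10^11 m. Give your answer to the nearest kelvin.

Orbital distance: d = 17.2 AU = 2.573×10^12 m.
S = L/(4πd²) = 1.911 W m^-2.
The effective emission temperature is T_e = [S(1−α)/(4σ)]^¼ = 44.85 K.
For an N-layer opaque stack, T_s⁴ = (N+1)T_e⁴, hence T_s = (2)^(1/4)×44.85 K = 53.33 K.

53 K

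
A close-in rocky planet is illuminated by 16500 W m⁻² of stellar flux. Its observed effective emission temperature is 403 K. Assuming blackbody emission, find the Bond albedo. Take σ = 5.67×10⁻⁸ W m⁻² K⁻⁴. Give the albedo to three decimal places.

0.637

Rearranging the radiative balance, α = 1 − 4σT⁴/S.
4σT⁴ = 4·5.67×10⁻⁸·(403)⁴ = 5982 W m⁻².
Hence α = 1 − 5982/16500 = 0.6374.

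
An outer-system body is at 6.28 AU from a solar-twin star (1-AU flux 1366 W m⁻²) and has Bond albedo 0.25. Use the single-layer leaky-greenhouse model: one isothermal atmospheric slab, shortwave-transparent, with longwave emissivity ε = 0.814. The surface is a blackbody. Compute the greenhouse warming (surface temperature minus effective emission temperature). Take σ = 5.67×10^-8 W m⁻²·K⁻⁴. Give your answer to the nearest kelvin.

Irradiance scales as 1/d², so S = 1366 W m⁻² × (1/6.28)² = 34.64 W m⁻².
The planet radiates to space at T_e = [S(1−α)/(4σ)]^(1/4) = 103.5 K.
Surface balance with a leaky layer gives σT_s⁴ = σT_e⁴·2/(2−ε), so T_s = T_e·[2/(2−0.814)]^(1/4) = 117.9 K.
The atmosphere warms the surface by 14.44 K.

14 K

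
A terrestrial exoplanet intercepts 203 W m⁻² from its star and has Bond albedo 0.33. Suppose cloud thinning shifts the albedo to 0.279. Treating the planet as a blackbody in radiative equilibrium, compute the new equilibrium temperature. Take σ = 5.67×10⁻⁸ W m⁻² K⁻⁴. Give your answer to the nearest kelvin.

159 K

T₂ = [S(1−α₂)/(4σ)]^(1/4) = [203.0·0.721/(4σ)]^(1/4) = 159.4 K.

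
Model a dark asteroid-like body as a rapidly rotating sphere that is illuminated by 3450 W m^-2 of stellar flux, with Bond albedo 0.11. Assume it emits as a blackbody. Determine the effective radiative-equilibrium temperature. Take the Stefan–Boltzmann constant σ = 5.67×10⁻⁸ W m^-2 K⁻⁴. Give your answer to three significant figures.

341 kelvin

Absorbed flux (global mean): S(1−α)/4 = 3450·0.89/4 = 767.6 W m^-2.
Balancing against σT⁴: T = (767.6/5.67×10⁻⁸)^(1/4) = 341.1 K.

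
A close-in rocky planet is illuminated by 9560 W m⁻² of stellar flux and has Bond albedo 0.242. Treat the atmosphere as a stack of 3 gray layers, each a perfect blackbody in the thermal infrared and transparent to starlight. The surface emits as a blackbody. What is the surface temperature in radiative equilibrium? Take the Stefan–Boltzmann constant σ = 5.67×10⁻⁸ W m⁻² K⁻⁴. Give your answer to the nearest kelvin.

598 K

The effective emission temperature is T_e = [S(1−α)/(4σ)]^¼ = 422.8 K.
For an N-layer opaque stack, T_s⁴ = (N+1)T_e⁴, hence T_s = (4)^(1/4)×422.8 K = 597.9 K.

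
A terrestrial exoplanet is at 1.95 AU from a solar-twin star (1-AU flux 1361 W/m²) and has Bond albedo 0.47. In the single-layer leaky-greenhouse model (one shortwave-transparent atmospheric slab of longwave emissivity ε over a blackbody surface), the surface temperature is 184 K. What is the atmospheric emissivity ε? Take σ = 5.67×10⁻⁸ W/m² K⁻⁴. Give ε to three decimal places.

By the inverse-square law, S = 1361/1.95² = 357.9 W/m².
First, T_e = [357.9·(1−0.47)/(4σ)]^(1/4) = 170.1 K.
Since (2−ε)/2 = (T_e/T_s)⁴ = 0.7297, ε = 0.5406.

0.541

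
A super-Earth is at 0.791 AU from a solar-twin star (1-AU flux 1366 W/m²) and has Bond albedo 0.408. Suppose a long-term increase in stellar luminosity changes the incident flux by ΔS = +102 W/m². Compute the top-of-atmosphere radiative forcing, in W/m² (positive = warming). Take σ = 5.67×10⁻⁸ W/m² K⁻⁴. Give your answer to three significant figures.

15.1 W/m²

Flux at the orbit: S = 1366/(0.791)² = 2183 W/m².
TOA radiative forcing: ΔF = (1−α)ΔS/4 = 0.592·(+102)/4 = 15.10 W/m².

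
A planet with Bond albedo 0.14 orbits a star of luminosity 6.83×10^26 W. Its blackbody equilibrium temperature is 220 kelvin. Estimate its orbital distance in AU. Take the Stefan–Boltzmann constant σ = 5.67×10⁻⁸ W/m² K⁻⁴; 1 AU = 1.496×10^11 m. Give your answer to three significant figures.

The flux needed for this T is 4σT⁴/(1−0.14) = 617.8 W/m².
Then d = [L/(4πS)]^(1/2) = 2.966×10^11 m, i.e. 1.983 AU.

1.98 AU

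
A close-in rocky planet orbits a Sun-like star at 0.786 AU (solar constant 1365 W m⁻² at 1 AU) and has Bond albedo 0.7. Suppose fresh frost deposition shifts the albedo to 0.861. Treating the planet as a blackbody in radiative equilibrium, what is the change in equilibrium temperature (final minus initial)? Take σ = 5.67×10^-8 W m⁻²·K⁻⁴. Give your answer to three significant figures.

Flux at the orbit: S = 1365/(0.786)² = 2209 W m⁻².
Before: T₁ = [2209·0.3/(4σ)]^(1/4) = 232.5 K.
After:  T₂ = [2209·0.139/(4σ)]^(1/4) = 191.8 K.
Change: 191.8 − 232.5 = -40.68 K.

-40.7 K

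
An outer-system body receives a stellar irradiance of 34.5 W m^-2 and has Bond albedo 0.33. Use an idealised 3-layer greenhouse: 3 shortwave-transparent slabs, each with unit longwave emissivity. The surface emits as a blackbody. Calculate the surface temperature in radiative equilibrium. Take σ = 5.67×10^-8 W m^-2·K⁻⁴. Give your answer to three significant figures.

Top-of-atmosphere balance: σT_e⁴ = S(1−α)/4 = 5.779 W m^-2 → T_e = 100.5 K.
With N = 3 opaque layers, T_s = (N+1)^(1/4)·T_e = 4^(1/4)·100.5 = 142.1 K.

142 K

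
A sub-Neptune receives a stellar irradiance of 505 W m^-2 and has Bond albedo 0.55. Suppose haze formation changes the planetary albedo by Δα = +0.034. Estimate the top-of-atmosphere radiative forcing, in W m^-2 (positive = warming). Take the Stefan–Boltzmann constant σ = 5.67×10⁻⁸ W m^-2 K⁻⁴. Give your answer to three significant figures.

ΔF = −(S/4)Δα = −(505.0/4)×(+0.034) = -4.293 W m^-2.

-4.29 W m^-2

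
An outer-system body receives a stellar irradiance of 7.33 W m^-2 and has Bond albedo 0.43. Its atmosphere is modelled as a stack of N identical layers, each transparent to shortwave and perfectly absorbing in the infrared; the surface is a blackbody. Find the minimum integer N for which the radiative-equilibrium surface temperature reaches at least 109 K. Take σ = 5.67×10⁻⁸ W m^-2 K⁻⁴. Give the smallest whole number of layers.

7

The effective emission temperature is T_e = [S(1−α)/(4σ)]^¼ = 65.51 K.
T_s = (N+1)^(1/4)·T_e ≥ 109 K requires N+1 ≥ (T_s/T_e)⁴ = (109/65.51)⁴ = 7.662.
Rounding up, N = 7.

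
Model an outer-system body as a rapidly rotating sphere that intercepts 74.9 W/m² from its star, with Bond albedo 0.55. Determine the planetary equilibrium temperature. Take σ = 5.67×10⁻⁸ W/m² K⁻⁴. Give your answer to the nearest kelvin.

Averaging over the sphere, the absorbed flux is S(1−α)/4 = 8.426 W/m².
Set σT⁴ = 8.426 → T = (8.426/σ)^(1/4) = 110.4 K.

110 K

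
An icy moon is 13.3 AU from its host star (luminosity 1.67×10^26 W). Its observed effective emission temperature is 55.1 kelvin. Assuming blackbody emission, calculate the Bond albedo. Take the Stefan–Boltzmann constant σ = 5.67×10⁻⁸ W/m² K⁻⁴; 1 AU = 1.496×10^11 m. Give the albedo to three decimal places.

0.377

d = 13.3 × 1.496×10^11 m = 1.990×10^12 m.
Spreading L over a sphere of radius d: S = 1.67×10^26/(4π·1.99×10^12²) = 3.357 W/m².
From σT⁴ = S(1−α)/4 we invert for α: 1−α = 4σT⁴/S.
σT⁴ = 0.5226 W/m², so 4σT⁴ = 2.090 W/m².
Hence α = 1 − 2.090/3.357 = 0.3773.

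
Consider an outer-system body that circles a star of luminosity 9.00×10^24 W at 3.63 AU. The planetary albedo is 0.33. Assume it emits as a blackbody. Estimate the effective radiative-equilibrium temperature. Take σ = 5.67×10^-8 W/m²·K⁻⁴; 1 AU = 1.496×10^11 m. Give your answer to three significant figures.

Orbital distance: d = 3.63 AU = 5.430×10^11 m.
Spreading L over a sphere of radius d: S = 9.00×10^24/(4π·5.43×10^11²) = 2.429 W/m².
Absorbed flux (global mean): S(1−α)/4 = 2.429·0.67/4 = 0.4068 W/m².
Set σT⁴ = 0.4068 → T = (0.4068/σ)^(1/4) = 51.75 K.

51.8 K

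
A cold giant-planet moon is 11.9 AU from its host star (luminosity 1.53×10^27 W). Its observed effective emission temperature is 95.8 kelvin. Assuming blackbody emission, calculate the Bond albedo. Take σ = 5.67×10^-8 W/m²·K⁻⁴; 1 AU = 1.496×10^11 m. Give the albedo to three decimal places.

Orbital distance: d = 11.9 AU = 1.780×10^12 m.
Spreading L over a sphere of radius d: S = 1.53×10^27/(4π·1.78×10^12²) = 38.42 W/m².
From σT⁴ = S(1−α)/4 we invert for α: 1−α = 4σT⁴/S.
σT⁴ = 4.776 W/m², so 4σT⁴ = 19.10 W/m².
1−α = 19.10/38.42 = 0.4973, so α = 0.5027.

0.503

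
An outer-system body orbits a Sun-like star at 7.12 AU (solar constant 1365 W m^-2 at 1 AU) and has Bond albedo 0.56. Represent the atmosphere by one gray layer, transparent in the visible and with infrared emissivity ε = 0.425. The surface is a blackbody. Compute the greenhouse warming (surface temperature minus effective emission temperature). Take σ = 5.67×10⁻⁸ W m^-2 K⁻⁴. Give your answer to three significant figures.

Flux at the orbit: S = 1365/(7.12)² = 26.93 W m^-2.
The planet radiates to space at T_e = [S(1−α)/(4σ)]^(1/4) = 85.02 K.
For a single slab of emissivity ε, T_s⁴ = 2T_e⁴/(2−ε); thus T_s = 85.02·(1.27)^(1/4) = 90.25 K.
Greenhouse warming: T_s − T_e = 5.232 K.

5.23 kelvin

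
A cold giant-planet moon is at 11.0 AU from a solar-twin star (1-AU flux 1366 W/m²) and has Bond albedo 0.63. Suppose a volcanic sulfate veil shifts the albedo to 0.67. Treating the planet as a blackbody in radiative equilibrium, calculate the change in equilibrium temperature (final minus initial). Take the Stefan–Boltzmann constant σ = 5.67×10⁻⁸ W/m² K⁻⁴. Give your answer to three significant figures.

-1.85 K

By the inverse-square law, S = 1366/11.0² = 11.29 W/m².
With α = 0.63, T₁ = 65.51 K.
Final:   T₂ = [S(1−0.67)/(4σ)]^(1/4) = 63.66 K.
ΔT = T₂ − T₁ = -1.847 K.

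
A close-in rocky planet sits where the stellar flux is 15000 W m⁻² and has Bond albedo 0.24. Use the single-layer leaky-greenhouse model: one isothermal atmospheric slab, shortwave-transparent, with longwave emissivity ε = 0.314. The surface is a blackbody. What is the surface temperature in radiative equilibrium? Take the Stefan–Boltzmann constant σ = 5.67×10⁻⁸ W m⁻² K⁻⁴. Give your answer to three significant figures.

494 K

Effective emission temperature (TOA balance): σT_e⁴ = S(1−α)/4 = 2850 W m⁻² → T_e = 473.5 K.
For a single slab of emissivity ε, T_s⁴ = 2T_e⁴/(2−ε); thus T_s = 473.5·(1.186)^(1/4) = 494.1 K.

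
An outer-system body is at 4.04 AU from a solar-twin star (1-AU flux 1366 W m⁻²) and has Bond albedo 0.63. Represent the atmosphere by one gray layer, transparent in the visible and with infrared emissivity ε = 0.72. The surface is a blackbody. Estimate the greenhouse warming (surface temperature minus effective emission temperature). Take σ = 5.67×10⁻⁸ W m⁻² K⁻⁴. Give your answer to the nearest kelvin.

13 K

Irradiance scales as 1/d², so S = 1366 W m⁻² × (1/4.04)² = 83.69 W m⁻².
The planet radiates to space at T_e = [S(1−α)/(4σ)]^(1/4) = 108.1 K.
For a single slab of emissivity ε, T_s⁴ = 2T_e⁴/(2−ε); thus T_s = 108.1·(1.562)^(1/4) = 120.9 K.
The atmosphere warms the surface by 12.76 K.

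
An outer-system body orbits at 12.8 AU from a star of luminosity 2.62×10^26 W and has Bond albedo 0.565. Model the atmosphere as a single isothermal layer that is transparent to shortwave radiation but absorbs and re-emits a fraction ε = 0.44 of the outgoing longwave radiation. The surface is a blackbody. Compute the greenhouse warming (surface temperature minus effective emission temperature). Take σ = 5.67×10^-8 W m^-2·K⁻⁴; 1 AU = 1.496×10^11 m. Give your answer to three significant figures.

Orbital distance: d = 12.8 AU = 1.915×10^12 m.
S = L/(4πd²) = 5.686 W m^-2.
At the top of the atmosphere, σT_e⁴ = S(1−α)/4 = 0.6184 W m^-2, giving T_e = 57.47 K.
For a single slab of emissivity ε, T_s⁴ = 2T_e⁴/(2−ε); thus T_s = 57.47·(1.282)^(1/4) = 61.15 K.
The atmosphere warms the surface by 3.683 K.

3.68 K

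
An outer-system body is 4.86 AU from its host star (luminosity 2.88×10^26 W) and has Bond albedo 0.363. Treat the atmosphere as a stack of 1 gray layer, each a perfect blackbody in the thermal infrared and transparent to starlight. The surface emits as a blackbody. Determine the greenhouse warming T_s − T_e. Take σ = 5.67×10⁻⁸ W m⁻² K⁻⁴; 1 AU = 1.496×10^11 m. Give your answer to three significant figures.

19.9 kelvin

Orbital distance: d = 4.86 AU = 7.271×10^11 m.
Flux at the orbit: S = L/(4πd²) = 2.88×10^26/(4π·(7.27×10^11)²) = 43.36 W m⁻².
OLR = S(1−α)/4 = 6.904 W m⁻²; the top layer radiates at T_e = 105.0 K.
T_s = (N+1)^(1/4)·T_e = 124.9 K.
So the greenhouse effect raises the surface by 124.9 − 105.0 = 19.88 K.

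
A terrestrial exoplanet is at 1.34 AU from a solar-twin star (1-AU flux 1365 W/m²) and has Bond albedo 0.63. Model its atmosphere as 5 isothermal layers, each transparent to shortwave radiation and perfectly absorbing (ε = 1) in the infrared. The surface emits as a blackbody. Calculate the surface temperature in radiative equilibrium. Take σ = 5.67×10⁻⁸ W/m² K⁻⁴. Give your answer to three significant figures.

By the inverse-square law, S = 1365/1.34² = 760.2 W/m².
Top-of-atmosphere balance: σT_e⁴ = S(1−α)/4 = 70.32 W/m² → T_e = 187.7 K.
For an N-layer opaque stack, T_s⁴ = (N+1)T_e⁴, hence T_s = (6)^(1/4)×187.7 K = 293.7 K.

294 K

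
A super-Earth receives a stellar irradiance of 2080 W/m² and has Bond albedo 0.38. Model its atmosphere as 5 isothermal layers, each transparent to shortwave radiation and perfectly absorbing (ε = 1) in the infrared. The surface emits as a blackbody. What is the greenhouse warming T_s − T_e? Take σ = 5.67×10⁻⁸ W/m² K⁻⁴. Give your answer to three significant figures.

155 K

The effective emission temperature is T_e = [S(1−α)/(4σ)]^¼ = 274.6 K.
T_s = (N+1)^(1/4)·T_e = 429.8 K.
Warming: T_s − T_e = 155.2 K.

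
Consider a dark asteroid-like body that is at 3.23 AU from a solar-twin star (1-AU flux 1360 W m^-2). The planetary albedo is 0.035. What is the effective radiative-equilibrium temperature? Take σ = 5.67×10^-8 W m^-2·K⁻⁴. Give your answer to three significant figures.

153 K

Irradiance scales as 1/d², so S = 1360 W m^-2 × (1/3.23)² = 130.4 W m^-2.
The planet absorbs (1−α)S over its disc πR² and re-emits over 4πR², so the mean absorbed flux is (1−0.035)·130.4/4 = 31.45 W m^-2.
Balancing against σT⁴: T = (31.45/5.67×10⁻⁸)^(1/4) = 153.5 K.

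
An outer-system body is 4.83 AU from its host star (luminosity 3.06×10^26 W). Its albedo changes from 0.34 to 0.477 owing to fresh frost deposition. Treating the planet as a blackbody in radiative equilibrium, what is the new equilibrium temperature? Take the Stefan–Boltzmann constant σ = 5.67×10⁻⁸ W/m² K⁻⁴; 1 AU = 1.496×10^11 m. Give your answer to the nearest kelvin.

102 K

Orbital distance: d = 4.83 AU = 7.226×10^11 m.
Flux at the orbit: S = L/(4πd²) = 3.06×10^26/(4π·(7.23×10^11)²) = 46.64 W/m².
T₂ = [S(1−α₂)/(4σ)]^(1/4) = [46.64·0.523/(4σ)]^(1/4) = 101.8 K.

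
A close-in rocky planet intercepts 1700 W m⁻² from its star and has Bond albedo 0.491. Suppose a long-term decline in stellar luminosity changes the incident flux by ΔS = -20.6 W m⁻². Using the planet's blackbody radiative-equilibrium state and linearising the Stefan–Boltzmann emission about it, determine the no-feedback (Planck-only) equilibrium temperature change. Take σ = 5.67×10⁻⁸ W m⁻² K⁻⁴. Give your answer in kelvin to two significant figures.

-0.75 K

The baseline emission temperature is T_e = 248.5 K.
ΔF = Δ[S(1−α)]/4 = (1−0.491)·-20.6/4 = -2.621 W m⁻².
Planck response: λ_P = 4σT_e³ = 4·5.67×10⁻⁸·(248.5)³ = 3.482 W m⁻²/K.
ΔT₀ = ΔF/λ_P = -2.621/3.482 = -0.753 K.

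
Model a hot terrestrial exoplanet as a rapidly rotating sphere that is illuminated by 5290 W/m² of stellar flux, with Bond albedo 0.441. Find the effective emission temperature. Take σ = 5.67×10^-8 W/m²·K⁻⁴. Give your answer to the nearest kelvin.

The planet absorbs (1−α)S over its disc πR² and re-emits over 4πR², so the mean absorbed flux is (1−0.441)·5290/4 = 739.3 W/m².
Balancing against σT⁴: T = (739.3/5.67×10⁻⁸)^(1/4) = 337.9 K.

338 K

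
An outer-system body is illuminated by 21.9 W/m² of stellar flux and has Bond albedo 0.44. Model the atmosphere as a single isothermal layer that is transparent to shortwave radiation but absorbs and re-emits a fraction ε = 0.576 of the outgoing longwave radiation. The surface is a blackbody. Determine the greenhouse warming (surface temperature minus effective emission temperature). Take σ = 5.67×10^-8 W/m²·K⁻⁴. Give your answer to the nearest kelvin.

The planet radiates to space at T_e = [S(1−α)/(4σ)]^(1/4) = 85.75 K.
The surface balance (absorbed SW + ε·downward IR = σT_s⁴) with T_a⁴ = T_s⁴/2 reduces to T_s = T_e·[2/(2−ε)]^¼ = 93.35 K.
Greenhouse warming: T_s − T_e = 7.600 K.

8 K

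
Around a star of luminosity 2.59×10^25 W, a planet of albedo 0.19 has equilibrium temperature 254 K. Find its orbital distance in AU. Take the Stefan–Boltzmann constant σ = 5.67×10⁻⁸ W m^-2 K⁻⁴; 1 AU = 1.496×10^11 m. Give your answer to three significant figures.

0.281 AU

The flux needed for this T is 4σT⁴/(1−0.19) = 1165 W m^-2.
S = L/(4πd²) → d = √(L/4πS) = √(2.59×10^25/(4π·1165)) = 4.205×10^10 m = 0.2811 AU.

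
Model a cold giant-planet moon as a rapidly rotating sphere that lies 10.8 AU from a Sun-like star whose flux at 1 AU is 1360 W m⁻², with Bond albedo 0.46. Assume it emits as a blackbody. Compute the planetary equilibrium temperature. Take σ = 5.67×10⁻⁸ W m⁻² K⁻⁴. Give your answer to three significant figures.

Flux at the orbit: S = 1360/(10.8)² = 11.66 W m⁻².
The planet absorbs (1−α)S over its disc πR² and re-emits over 4πR², so the mean absorbed flux is (1−0.46)·11.66/4 = 1.574 W m⁻².
Balancing against σT⁴: T = (1.574/5.67×10⁻⁸)^(1/4) = 72.59 K.

72.6 K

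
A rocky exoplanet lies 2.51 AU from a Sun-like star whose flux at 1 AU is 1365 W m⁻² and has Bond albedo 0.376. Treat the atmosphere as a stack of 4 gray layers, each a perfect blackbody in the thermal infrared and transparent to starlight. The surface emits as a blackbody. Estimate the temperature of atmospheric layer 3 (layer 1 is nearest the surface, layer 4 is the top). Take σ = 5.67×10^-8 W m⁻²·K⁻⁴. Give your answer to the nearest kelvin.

Irradiance scales as 1/d², so S = 1365 W m⁻² × (1/2.51)² = 216.7 W m⁻².
OLR = S(1−α)/4 = 33.80 W m⁻²; the top layer radiates at T_e = 156.3 K.
The net upward flux σT_e⁴ is constant between every pair of levels, so T_k⁴ = (N+1−k)T_e⁴.
With k = 3: T_3 = (4+1−3)^¼·156.3 K = 185.8 K.

186 kelvin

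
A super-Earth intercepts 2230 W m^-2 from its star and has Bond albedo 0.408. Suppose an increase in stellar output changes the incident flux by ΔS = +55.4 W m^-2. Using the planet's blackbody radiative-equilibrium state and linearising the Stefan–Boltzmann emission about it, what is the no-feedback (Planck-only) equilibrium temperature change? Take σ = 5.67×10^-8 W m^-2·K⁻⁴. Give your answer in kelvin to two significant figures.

Reference equilibrium: T_e = [S(1−α)/(4σ)]^(1/4) = 276.2 K.
ΔF = Δ[S(1−α)]/4 = (1−0.408)·+55.4/4 = 8.199 W m^-2.
Linearising σT⁴ gives d(σT⁴)/dT = 4σT_e³ = 4.779 W m^-2 per K.
So ΔT₀ = 8.199/4.779 = 1.72 K.

1.7 K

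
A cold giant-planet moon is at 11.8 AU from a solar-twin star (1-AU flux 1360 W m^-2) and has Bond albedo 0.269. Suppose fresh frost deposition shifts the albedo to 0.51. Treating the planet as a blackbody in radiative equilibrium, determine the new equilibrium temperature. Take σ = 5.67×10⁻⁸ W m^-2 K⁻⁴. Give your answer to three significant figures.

67.8 kelvin

Irradiance scales as 1/d², so S = 1360 W m^-2 × (1/11.8)² = 9.767 W m^-2.
New equilibrium: T₂ = [(1−0.51)·9.767/(4σ)]^(1/4) = 67.78 K.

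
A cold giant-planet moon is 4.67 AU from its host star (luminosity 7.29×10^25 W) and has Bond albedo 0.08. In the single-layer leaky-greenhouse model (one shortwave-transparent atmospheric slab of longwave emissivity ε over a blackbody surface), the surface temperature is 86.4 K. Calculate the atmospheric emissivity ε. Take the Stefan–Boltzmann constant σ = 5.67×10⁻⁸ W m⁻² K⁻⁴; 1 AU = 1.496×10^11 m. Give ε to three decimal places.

Orbital distance: d = 4.67 AU = 6.986×10^11 m.
S = L/(4πd²) = 11.89 W m⁻².
TOA balance gives T_e = 83.33 K.
T_s⁴ = T_e⁴·2/(2−ε) → ε = 2 − 2(T_e/T_s)⁴ = 2 − 2·(83.33/86.4)⁴ = 0.2696.

0.270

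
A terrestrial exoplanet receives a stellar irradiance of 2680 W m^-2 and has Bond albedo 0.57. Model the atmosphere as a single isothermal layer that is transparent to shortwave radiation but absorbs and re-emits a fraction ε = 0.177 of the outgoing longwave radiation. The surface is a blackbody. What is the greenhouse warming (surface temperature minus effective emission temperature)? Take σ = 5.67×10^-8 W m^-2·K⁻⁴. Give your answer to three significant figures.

6.26 K

At the top of the atmosphere, σT_e⁴ = S(1−α)/4 = 288.1 W m^-2, giving T_e = 267.0 K.
For a single slab of emissivity ε, T_s⁴ = 2T_e⁴/(2−ε); thus T_s = 267.0·(1.097)^(1/4) = 273.2 K.
The atmosphere warms the surface by 6.257 K.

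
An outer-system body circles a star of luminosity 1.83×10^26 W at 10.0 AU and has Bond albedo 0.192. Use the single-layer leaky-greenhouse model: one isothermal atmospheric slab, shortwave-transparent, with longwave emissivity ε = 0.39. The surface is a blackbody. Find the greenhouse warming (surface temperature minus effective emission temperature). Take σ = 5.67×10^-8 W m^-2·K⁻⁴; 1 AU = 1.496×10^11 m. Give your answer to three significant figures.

d = 10.0 × 1.496×10^11 m = 1.496×10^12 m.
Spreading L over a sphere of radius d: S = 1.83×10^26/(4π·1.50×10^12²) = 6.507 W m^-2.
The planet radiates to space at T_e = [S(1−α)/(4σ)]^(1/4) = 69.39 K.
For a single slab of emissivity ε, T_s⁴ = 2T_e⁴/(2−ε); thus T_s = 69.39·(1.242)^(1/4) = 73.26 K.
T_s − T_e = 73.26 − 69.39 = 3.867 K.

3.87 K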